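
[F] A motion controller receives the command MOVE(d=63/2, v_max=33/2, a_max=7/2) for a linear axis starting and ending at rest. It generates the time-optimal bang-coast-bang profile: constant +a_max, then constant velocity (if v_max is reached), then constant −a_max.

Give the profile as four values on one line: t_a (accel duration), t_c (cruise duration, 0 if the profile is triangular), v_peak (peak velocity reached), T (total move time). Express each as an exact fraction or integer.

(v_max)²/a_max = (33/2)²/(7/2) = 1089/14
63/2 < 1089/14 so t_c = 0
v_peak = √(63/2·7/2) = √(441/4) = 21/2
t_a = (21/2)/(7/2) = 3; t_c = 0
T = 2·3 = 6

t_a=3 t_c=0 v_peak=21/2 T=6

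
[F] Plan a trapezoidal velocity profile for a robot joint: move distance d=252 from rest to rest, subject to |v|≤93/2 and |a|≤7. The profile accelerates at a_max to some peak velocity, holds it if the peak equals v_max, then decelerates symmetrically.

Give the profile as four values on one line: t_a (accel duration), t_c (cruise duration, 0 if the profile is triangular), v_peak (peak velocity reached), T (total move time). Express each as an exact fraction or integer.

t_a=6 t_c=0 v_peak=42 T=12

v_max²/a_max = (93/2)²/7 = 8649/28
252 < 8649/28 so t_c = 0
v_peak = √(252·7) = √1764 = 42
t_a = 42/7 = 6; t_c = 0
T = 2·6 = 12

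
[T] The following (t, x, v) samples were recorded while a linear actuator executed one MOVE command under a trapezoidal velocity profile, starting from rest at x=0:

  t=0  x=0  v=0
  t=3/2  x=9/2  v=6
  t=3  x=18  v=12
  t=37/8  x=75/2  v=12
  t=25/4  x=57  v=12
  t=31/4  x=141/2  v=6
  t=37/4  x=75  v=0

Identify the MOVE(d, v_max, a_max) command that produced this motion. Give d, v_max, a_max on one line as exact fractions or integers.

final state: t=37/4, x=75, v=0 → d = 75
a_max = (6−0)/(3/2−0) = 4
max v = 12 over t∈[3,25/4] → v_max = 12
check: 12·(3+13/4) = 75 ✓

d=75 v_max=12 a_max=4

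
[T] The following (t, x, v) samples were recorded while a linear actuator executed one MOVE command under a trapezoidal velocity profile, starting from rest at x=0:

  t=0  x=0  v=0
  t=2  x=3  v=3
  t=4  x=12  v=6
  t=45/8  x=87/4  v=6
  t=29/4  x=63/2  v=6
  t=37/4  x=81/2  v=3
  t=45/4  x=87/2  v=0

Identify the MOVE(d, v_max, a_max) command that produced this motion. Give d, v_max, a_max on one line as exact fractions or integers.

d=87/2 v_max=6 a_max=3/2

final state: t=45/4, x=87/2, v=0 → d = 87/2
a_max = (3−0)/(2−0) = 3/2
max v = 6 over t∈[4,29/4] → v_max = 6
check: 6·(4+13/4) = 87/2 ✓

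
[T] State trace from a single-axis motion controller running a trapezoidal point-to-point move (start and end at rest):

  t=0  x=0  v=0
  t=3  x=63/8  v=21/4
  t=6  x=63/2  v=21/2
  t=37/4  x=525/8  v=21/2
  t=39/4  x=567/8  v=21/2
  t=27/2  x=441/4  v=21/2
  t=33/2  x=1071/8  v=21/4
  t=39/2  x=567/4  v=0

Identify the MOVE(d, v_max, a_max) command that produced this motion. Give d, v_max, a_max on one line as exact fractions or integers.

d=567/4 v_max=21/2 a_max=7/4

final state: t=39/2, x=567/4, v=0 → d = 567/4
a_max = (21/4−0)/(3−0) = 7/4
max v = 21/2 over t∈[6,27/2] → v_max = 21/2
check: 21/2·(6+15/2) = 567/4 ✓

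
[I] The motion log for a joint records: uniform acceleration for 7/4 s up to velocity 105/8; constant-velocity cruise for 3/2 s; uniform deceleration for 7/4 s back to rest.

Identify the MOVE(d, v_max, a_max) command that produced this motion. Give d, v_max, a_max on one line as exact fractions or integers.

d=1365/32 v_max=105/8 a_max=15/2

a_max = (105/8)/(7/4) = 15/2
d_a = ½·105/8·7/4 = 735/64; d_c = 105/8·3/2 = 315/16
d = 2·735/64 + 315/16 = 1365/32
t_c = 3/2 > 0 → v_max = v_peak = 105/8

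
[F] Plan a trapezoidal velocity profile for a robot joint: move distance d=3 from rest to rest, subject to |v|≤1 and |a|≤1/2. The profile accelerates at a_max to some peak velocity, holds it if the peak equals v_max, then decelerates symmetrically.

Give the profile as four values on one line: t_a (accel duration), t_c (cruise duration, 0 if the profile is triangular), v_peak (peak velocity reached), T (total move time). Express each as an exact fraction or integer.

t_a=2 t_c=1 v_peak=1 T=5

vₘ²/aₘ = 1²/(1/2) = 2
3 ≥ 2 → trapezoidal
t_a = 1/(1/2) = 2; v_peak = 1
d_cruise = 3 − 2 = 1; t_c = 1/1 = 1
T = 2·2 + 1 = 5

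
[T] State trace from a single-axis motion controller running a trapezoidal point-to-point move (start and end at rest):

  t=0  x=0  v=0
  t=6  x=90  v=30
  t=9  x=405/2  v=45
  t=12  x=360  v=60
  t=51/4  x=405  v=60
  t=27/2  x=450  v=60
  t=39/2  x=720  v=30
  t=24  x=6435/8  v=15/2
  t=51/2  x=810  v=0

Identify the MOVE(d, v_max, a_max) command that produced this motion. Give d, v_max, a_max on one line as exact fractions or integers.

d=810 v_max=60 a_max=5

final state: t=51/2, x=810, v=0 → d = 810
a_max = (30−0)/(6−0) = 5
max v = 60 over t∈[12,27/2] → v_max = 60
check: 60·(12+3/2) = 810 ✓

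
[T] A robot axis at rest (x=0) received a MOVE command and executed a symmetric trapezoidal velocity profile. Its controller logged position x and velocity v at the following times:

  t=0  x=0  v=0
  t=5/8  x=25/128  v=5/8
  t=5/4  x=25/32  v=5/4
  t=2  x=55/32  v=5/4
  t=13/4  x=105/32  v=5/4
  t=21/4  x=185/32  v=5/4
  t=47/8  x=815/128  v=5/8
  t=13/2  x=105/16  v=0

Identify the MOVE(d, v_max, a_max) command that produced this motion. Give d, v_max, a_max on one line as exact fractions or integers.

d=105/16 v_max=5/4 a_max=1

final state: t=13/2, x=105/16, v=0 → d = 105/16
a_max = (5/8−0)/(5/8−0) = 1
max v = 5/4 over t∈[5/4,21/4] → v_max = 5/4
check: 5/4·(5/4+4) = 105/16 ✓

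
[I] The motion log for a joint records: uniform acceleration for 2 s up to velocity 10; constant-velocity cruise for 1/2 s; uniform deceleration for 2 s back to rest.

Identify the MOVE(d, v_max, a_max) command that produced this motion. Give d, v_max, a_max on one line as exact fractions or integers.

d=25 v_max=10 a_max=5

a_max = 10/2 = 5
d_a = ½·10·2 = 10; d_c = 10·1/2 = 5
d = 2·10 + 5 = 25
t_c = 1/2 > 0 → v_max = v_peak = 10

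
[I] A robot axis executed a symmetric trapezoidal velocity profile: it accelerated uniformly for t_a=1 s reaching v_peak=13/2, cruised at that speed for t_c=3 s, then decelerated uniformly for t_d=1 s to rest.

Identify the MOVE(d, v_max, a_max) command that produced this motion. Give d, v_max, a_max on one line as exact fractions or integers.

d=26 v_max=13/2 a_max=13/2

a_max = (13/2)/1 = 13/2
d_a = ½·13/2·1 = 13/4; d_c = 13/2·3 = 39/2
d = 2·13/4 + 39/2 = 26
t_c = 3 > 0 → v_max = v_peak = 13/2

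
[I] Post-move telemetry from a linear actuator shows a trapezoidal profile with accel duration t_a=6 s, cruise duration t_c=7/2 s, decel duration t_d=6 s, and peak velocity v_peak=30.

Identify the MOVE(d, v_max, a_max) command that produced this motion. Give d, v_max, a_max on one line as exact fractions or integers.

d=285 v_max=30 a_max=5

a_max = 30/6 = 5
d_a = ½·30·6 = 90; d_c = 30·7/2 = 105
d = 2·90 + 105 = 285
t_c = 7/2 > 0 → v_max = v_peak = 30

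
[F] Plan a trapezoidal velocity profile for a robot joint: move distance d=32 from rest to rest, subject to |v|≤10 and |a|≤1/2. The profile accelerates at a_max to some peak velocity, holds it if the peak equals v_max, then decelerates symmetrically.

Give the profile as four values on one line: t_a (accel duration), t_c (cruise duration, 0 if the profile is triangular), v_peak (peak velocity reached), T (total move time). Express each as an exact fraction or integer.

v_max²/a_max = 10²/(1/2) = 200
32 < 200 → triangular
v_peak = √(32·1/2) = √16 = 4
t_a = 4/(1/2) = 8; t_c = 0
T = 2·8 = 16

t_a=8 t_c=0 v_peak=4 T=16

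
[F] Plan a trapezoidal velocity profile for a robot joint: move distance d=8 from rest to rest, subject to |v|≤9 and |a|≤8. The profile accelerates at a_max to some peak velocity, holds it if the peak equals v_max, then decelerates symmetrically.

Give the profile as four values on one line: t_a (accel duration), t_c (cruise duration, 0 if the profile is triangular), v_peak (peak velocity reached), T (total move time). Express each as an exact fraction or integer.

t_a=1 t_c=0 v_peak=8 T=2

(v_max)²/a_max = 9²/8 = 81/8
8 < 81/8 so t_c = 0
v_peak = √(8·8) = √64 = 8
t_a = 8/8 = 1; t_c = 0
T = 2·1 = 2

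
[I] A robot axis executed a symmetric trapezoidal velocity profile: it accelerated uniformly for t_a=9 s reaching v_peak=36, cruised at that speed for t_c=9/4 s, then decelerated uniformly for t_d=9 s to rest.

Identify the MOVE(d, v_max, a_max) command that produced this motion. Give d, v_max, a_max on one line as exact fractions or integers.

d=405 v_max=36 a_max=4

a_max = 36/9 = 4
d_a = ½·36·9 = 162; d_c = 36·9/4 = 81
d = 2·162 + 81 = 405
t_c = 9/4 > 0 ⇒ limit active, v_max = 36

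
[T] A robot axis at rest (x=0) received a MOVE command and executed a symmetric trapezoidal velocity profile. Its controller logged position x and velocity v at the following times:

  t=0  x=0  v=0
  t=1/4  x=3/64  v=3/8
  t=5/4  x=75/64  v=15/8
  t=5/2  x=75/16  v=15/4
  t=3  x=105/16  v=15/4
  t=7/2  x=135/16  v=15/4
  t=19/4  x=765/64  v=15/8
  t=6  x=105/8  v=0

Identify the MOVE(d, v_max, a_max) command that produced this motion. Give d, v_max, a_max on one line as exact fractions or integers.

final state: t=6, x=105/8, v=0 → d = 105/8
a_max = (3/8−0)/(1/4−0) = 3/2
max v = 15/4 over t∈[5/2,7/2] → v_max = 15/4
check: 15/4·(5/2+1) = 105/8 ✓

d=105/8 v_max=15/4 a_max=3/2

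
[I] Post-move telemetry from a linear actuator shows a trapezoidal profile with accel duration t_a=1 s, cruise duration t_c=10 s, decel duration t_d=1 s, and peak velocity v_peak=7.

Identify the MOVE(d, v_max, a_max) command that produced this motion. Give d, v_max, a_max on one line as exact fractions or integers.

d=77 v_max=7 a_max=7

a_max = 7/1 = 7
d_a = ½·7·1 = 7/2; d_c = 7·10 = 70
d = 2·7/2 + 70 = 77
t_c = 10 > 0 so v_max = 7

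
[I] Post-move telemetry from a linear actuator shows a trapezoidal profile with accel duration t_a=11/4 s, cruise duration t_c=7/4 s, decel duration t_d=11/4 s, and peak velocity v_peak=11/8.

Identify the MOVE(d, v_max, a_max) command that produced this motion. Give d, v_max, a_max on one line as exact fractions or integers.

d=99/16 v_max=11/8 a_max=1/2

a_max = (11/8)/(11/4) = 1/2
d_a = ½·11/8·11/4 = 121/64; d_c = 11/8·7/4 = 77/32
d = 2·121/64 + 77/32 = 99/16
t_c = 7/4 > 0 ⇒ limit active, v_max = 11/8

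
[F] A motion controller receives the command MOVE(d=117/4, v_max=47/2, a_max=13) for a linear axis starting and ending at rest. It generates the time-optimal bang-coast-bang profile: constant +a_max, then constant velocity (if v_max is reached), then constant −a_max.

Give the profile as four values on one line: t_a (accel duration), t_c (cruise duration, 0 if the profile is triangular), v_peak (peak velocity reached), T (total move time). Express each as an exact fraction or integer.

t_a=3/2 t_c=0 v_peak=39/2 T=3

(v_max)²/a_max = (47/2)²/13 = 2209/52
117/4 < 2209/52 so t_c = 0
v_peak = √(117/4·13) = √(1521/4) = 39/2
t_a = (39/2)/13 = 3/2; t_c = 0
T = 2·3/2 = 3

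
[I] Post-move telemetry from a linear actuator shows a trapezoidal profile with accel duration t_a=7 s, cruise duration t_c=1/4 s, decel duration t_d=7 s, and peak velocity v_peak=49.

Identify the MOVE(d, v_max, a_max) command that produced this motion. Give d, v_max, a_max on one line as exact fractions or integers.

d=1421/4 v_max=49 a_max=7

a_max = 49/7 = 7
d_a = ½·49·7 = 343/2; d_c = 49·1/4 = 49/4
d = 2·343/2 + 49/4 = 1421/4
t_c = 1/4 > 0 so v_max = 49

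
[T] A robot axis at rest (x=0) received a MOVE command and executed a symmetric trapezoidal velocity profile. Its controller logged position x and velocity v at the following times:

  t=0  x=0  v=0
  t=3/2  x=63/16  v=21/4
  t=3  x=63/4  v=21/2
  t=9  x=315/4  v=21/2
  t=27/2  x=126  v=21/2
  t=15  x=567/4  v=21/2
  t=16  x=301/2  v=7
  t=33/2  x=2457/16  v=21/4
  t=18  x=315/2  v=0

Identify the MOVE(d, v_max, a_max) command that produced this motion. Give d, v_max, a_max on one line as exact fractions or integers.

final state: t=18, x=315/2, v=0 → d = 315/2
a_max = (21/4−0)/(3/2−0) = 7/2
max v = 21/2 over t∈[3,15] → v_max = 21/2
check: 21/2·(3+12) = 315/2 ✓

d=315/2 v_max=21/2 a_max=7/2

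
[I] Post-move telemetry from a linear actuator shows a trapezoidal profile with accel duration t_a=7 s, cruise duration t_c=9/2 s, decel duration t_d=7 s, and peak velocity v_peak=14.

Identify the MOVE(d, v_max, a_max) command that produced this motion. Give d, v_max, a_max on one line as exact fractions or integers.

a_max = 14/7 = 2
d_a = ½·14·7 = 49; d_c = 14·9/2 = 63
d = 2·49 + 63 = 161
t_c = 9/2 > 0 → v_max = v_peak = 14

d=161 v_max=14 a_max=2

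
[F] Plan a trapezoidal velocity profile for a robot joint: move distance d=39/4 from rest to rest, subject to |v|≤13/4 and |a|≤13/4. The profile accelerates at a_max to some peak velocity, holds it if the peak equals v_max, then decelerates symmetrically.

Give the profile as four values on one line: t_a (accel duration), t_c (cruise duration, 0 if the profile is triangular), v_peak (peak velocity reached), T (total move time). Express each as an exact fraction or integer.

(v_max)²/a_max = (13/4)²/(13/4) = 13/4
39/4 ≥ 13/4 ⇒ cruise phase
t_a = (13/4)/(13/4) = 1; v_peak = 13/4
d_cruise = 39/4 − 13/4 = 13/2; t_c = (13/2)/(13/4) = 2
T = 2·1 + 2 = 4

t_a=1 t_c=2 v_peak=13/4 T=4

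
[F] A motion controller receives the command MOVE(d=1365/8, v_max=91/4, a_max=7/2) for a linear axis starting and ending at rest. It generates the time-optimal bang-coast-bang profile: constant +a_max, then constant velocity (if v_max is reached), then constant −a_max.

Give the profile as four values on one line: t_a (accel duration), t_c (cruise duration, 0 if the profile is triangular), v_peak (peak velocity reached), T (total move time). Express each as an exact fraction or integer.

vₘ²/aₘ = (91/4)²/(7/2) = 1183/8
1365/8 ≥ 1183/8 → trapezoidal
t_a = (91/4)/(7/2) = 13/2; v_peak = 91/4
d_cruise = 1365/8 − 1183/8 = 91/4; t_c = (91/4)/(91/4) = 1
T = 2·13/2 + 1 = 14

t_a=13/2 t_c=1 v_peak=91/4 T=14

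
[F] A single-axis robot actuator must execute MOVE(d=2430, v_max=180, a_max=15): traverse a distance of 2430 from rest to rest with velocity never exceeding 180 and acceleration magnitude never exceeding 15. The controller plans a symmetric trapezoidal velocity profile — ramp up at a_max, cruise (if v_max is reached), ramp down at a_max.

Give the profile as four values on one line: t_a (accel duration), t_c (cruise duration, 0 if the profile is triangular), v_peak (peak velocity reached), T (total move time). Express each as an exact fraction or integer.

vₘ²/aₘ = 180²/15 = 2160
2430 ≥ 2160 so v_max reached
t_a = 180/15 = 12; v_peak = 180
d_cruise = 2430 − 2160 = 270; t_c = 270/180 = 3/2
T = 2·12 + 3/2 = 51/2

t_a=12 t_c=3/2 v_peak=180 T=51/2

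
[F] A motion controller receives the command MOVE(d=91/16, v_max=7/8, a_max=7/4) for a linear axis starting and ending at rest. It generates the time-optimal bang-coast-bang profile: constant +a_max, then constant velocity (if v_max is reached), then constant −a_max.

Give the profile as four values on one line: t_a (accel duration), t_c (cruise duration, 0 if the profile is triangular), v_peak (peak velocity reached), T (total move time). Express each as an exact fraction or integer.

t_a=1/2 t_c=6 v_peak=7/8 T=7

v_max²/a_max = (7/8)²/(7/4) = 7/16
91/16 ≥ 7/16 → trapezoidal
t_a = (7/8)/(7/4) = 1/2; v_peak = 7/8
d_cruise = 91/16 − 7/16 = 21/4; t_c = (21/4)/(7/8) = 6
T = 2·1/2 + 6 = 7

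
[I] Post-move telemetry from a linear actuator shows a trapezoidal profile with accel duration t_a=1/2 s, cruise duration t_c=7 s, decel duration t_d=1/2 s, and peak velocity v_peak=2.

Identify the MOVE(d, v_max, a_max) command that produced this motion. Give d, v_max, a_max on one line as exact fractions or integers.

a_max = 2/(1/2) = 4
d_a = ½·2·1/2 = 1/2; d_c = 2·7 = 14
d = 2·1/2 + 14 = 15
t_c = 7 > 0 → v_max = v_peak = 2

d=15 v_max=2 a_max=4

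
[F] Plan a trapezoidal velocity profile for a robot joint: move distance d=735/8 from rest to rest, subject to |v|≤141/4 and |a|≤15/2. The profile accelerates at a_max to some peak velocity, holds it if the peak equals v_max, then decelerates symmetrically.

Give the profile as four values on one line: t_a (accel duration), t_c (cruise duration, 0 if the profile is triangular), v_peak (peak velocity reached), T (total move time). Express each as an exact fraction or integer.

(v_max)²/a_max = (141/4)²/(15/2) = 6627/40
735/8 < 6627/40 ⇒ no cruise
v_peak = √(735/8·15/2) = √(11025/16) = 105/4
t_a = (105/4)/(15/2) = 7/2; t_c = 0
T = 2·7/2 = 7

t_a=7/2 t_c=0 v_peak=105/4 T=7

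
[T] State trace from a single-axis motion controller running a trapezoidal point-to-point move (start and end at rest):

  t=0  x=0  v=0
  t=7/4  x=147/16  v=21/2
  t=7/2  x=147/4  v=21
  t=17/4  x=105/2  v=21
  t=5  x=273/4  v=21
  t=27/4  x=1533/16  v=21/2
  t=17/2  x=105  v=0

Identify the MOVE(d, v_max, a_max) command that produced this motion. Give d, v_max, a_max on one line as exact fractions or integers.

d=105 v_max=21 a_max=6

final state: t=17/2, x=105, v=0 → d = 105
a_max = (21/2−0)/(7/4−0) = 6
max v = 21 over t∈[7/2,5] → v_max = 21
check: 21·(7/2+3/2) = 105 ✓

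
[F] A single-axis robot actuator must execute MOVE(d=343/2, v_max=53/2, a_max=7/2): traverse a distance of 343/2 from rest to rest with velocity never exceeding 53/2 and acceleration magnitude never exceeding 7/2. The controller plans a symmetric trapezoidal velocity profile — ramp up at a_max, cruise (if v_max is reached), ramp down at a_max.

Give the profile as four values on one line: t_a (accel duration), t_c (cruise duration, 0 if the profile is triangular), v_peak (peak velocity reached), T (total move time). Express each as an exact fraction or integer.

t_a=7 t_c=0 v_peak=49/2 T=14

(v_max)²/a_max = (53/2)²/(7/2) = 2809/14
343/2 < 2809/14 ⇒ no cruise
v_peak = √(343/2·7/2) = √(2401/4) = 49/2
t_a = (49/2)/(7/2) = 7; t_c = 0
T = 2·7 = 14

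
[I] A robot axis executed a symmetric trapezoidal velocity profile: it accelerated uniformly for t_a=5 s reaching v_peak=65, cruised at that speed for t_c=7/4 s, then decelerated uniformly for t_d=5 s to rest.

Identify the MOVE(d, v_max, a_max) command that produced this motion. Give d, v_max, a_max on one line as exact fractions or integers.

d=1755/4 v_max=65 a_max=13

a_max = 65/5 = 13
d_a = ½·65·5 = 325/2; d_c = 65·7/4 = 455/4
d = 2·325/2 + 455/4 = 1755/4
t_c = 7/4 > 0 → v_max = v_peak = 65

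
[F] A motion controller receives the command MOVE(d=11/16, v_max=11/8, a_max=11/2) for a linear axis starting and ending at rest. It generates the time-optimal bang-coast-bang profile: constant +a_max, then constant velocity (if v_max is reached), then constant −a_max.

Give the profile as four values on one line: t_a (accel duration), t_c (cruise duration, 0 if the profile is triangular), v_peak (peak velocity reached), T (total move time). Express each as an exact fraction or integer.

t_a=1/4 t_c=1/4 v_peak=11/8 T=3/4

vₘ²/aₘ = (11/8)²/(11/2) = 11/32
11/16 ≥ 11/32 → trapezoidal
t_a = (11/8)/(11/2) = 1/4; v_peak = 11/8
d_cruise = 11/16 − 11/32 = 11/32; t_c = (11/32)/(11/8) = 1/4
T = 2·1/4 + 1/4 = 3/4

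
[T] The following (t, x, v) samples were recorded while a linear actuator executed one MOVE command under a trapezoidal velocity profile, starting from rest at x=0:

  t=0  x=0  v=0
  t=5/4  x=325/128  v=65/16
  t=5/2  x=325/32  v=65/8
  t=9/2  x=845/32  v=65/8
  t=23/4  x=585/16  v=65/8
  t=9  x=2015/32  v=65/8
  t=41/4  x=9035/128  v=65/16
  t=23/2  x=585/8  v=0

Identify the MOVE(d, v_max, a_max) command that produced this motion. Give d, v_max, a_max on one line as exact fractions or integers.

final state: t=23/2, x=585/8, v=0 → d = 585/8
a_max = (65/16−0)/(5/4−0) = 13/4
max v = 65/8 over t∈[5/2,9] → v_max = 65/8
check: 65/8·(5/2+13/2) = 585/8 ✓

d=585/8 v_max=65/8 a_max=13/4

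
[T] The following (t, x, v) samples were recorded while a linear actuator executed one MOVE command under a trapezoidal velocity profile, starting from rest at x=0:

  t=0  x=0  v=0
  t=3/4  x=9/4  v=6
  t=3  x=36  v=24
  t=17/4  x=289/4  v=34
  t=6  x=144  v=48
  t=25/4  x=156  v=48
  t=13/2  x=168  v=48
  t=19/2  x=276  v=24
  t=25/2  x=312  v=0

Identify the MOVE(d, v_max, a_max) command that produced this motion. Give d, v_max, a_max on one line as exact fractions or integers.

d=312 v_max=48 a_max=8

final state: t=25/2, x=312, v=0 → d = 312
a_max = (6−0)/(3/4−0) = 8
max v = 48 over t∈[6,13/2] → v_max = 48
check: 48·(6+1/2) = 312 ✓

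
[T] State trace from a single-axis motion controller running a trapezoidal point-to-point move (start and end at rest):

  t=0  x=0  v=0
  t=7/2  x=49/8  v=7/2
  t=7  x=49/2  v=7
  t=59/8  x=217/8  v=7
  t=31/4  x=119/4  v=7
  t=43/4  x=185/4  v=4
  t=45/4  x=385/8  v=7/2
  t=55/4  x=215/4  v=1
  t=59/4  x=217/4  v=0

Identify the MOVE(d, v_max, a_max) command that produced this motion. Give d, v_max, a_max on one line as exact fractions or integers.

d=217/4 v_max=7 a_max=1

final state: t=59/4, x=217/4, v=0 → d = 217/4
a_max = (7/2−0)/(7/2−0) = 1
max v = 7 over t∈[7,31/4] → v_max = 7
check: 7·(7+3/4) = 217/4 ✓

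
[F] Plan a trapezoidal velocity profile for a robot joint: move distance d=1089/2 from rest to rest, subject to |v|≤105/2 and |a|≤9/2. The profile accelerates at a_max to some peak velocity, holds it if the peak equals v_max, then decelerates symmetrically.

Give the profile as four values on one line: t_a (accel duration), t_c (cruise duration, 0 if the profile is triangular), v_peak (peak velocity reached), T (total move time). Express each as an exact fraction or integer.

t_a=11 t_c=0 v_peak=99/2 T=22

vₘ²/aₘ = (105/2)²/(9/2) = 1225/2
1089/2 < 1225/2 → triangular
v_peak = √(1089/2·9/2) = √(9801/4) = 99/2
t_a = (99/2)/(9/2) = 11; t_c = 0
T = 2·11 = 22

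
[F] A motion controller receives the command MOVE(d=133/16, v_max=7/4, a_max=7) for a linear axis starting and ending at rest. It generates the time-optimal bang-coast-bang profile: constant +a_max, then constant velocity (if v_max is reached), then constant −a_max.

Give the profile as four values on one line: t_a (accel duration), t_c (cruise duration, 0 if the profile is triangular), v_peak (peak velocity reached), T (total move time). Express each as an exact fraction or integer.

t_a=1/4 t_c=9/2 v_peak=7/4 T=5

(v_max)²/a_max = (7/4)²/7 = 7/16
133/16 ≥ 7/16 so v_max reached
t_a = (7/4)/7 = 1/4; v_peak = 7/4
d_cruise = 133/16 − 7/16 = 63/8; t_c = (63/8)/(7/4) = 9/2
T = 2·1/4 + 9/2 = 5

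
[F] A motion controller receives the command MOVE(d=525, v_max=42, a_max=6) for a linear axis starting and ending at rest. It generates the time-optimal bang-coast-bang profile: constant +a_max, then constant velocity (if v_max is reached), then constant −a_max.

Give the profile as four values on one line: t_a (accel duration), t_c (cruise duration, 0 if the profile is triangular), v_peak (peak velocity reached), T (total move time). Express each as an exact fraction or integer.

t_a=7 t_c=11/2 v_peak=42 T=39/2

(v_max)²/a_max = 42²/6 = 294
525 ≥ 294 → trapezoidal
t_a = 42/6 = 7; v_peak = 42
d_cruise = 525 − 294 = 231; t_c = 231/42 = 11/2
T = 2·7 + 11/2 = 39/2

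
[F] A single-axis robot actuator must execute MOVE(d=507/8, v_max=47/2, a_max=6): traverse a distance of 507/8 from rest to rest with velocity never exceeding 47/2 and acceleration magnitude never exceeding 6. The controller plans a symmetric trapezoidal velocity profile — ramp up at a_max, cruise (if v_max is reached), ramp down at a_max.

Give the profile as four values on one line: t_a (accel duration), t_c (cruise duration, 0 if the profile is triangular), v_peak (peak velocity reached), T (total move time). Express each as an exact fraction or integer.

t_a=13/4 t_c=0 v_peak=39/2 T=13/2

vₘ²/aₘ = (47/2)²/6 = 2209/24
507/8 < 2209/24 so t_c = 0
v_peak = √(507/8·6) = √(1521/4) = 39/2
t_a = (39/2)/6 = 13/4; t_c = 0
T = 2·13/4 = 13/2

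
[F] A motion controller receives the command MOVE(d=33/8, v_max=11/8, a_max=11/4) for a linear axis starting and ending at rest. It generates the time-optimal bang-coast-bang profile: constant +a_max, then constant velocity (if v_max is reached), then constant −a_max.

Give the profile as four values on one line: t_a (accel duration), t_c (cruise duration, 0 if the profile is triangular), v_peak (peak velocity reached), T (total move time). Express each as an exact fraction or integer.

(v_max)²/a_max = (11/8)²/(11/4) = 11/16
33/8 ≥ 11/16 ⇒ cruise phase
t_a = (11/8)/(11/4) = 1/2; v_peak = 11/8
d_cruise = 33/8 − 11/16 = 55/16; t_c = (55/16)/(11/8) = 5/2
T = 2·1/2 + 5/2 = 7/2

t_a=1/2 t_c=5/2 v_peak=11/8 T=7/2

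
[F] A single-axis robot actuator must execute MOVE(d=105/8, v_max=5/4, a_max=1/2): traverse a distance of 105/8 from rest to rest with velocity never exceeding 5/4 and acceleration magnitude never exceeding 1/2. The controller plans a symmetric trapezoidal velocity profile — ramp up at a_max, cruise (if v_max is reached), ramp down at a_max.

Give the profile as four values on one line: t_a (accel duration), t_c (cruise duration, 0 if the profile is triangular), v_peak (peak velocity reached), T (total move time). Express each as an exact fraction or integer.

t_a=5/2 t_c=8 v_peak=5/4 T=13

vₘ²/aₘ = (5/4)²/(1/2) = 25/8
105/8 ≥ 25/8 so v_max reached
t_a = (5/4)/(1/2) = 5/2; v_peak = 5/4
d_cruise = 105/8 − 25/8 = 10; t_c = 10/(5/4) = 8
T = 2·5/2 + 8 = 13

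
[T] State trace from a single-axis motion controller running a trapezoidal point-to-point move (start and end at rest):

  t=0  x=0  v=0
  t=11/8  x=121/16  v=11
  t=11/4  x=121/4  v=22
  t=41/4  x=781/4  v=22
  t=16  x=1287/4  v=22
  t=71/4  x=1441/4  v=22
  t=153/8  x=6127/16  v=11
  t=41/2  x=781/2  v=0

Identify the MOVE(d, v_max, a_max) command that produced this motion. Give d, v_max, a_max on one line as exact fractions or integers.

d=781/2 v_max=22 a_max=8

final state: t=41/2, x=781/2, v=0 → d = 781/2
a_max = (11−0)/(11/8−0) = 8
max v = 22 over t∈[11/4,71/4] → v_max = 22
check: 22·(11/4+15) = 781/2 ✓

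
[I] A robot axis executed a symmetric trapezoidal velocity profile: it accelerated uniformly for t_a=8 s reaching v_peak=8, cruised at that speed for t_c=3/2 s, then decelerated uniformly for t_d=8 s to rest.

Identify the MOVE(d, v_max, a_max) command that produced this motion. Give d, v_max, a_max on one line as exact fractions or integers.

a_max = 8/8 = 1
d_a = ½·8·8 = 32; d_c = 8·3/2 = 12
d = 2·32 + 12 = 76
t_c = 3/2 > 0 so v_max = 8

d=76 v_max=8 a_max=1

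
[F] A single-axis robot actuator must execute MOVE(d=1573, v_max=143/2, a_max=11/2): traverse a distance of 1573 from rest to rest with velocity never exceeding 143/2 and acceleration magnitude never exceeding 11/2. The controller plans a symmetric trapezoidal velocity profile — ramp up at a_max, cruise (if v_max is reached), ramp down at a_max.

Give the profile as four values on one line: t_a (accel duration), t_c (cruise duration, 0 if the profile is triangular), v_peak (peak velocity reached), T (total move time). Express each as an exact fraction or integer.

t_a=13 t_c=9 v_peak=143/2 T=35

v_max²/a_max = (143/2)²/(11/2) = 1859/2
1573 ≥ 1859/2 ⇒ cruise phase
t_a = (143/2)/(11/2) = 13; v_peak = 143/2
d_cruise = 1573 − 1859/2 = 1287/2; t_c = (1287/2)/(143/2) = 9
T = 2·13 + 9 = 35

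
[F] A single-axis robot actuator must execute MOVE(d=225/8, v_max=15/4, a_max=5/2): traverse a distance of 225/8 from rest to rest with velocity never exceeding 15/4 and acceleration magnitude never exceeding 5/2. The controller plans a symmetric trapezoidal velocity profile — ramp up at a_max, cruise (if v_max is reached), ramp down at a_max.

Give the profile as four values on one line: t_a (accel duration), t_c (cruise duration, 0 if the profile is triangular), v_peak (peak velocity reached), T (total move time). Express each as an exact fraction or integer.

t_a=3/2 t_c=6 v_peak=15/4 T=9

v_max²/a_max = (15/4)²/(5/2) = 45/8
225/8 ≥ 45/8 → trapezoidal
t_a = (15/4)/(5/2) = 3/2; v_peak = 15/4
d_cruise = 225/8 − 45/8 = 45/2; t_c = (45/2)/(15/4) = 6
T = 2·3/2 + 6 = 9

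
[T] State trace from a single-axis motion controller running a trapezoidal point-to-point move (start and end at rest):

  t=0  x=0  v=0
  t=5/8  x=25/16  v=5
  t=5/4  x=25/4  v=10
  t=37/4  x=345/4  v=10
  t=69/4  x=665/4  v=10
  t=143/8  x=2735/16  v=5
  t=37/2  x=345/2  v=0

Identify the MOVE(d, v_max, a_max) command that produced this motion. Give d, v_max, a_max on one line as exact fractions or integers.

d=345/2 v_max=10 a_max=8

final state: t=37/2, x=345/2, v=0 → d = 345/2
a_max = (5−0)/(5/8−0) = 8
max v = 10 over t∈[5/4,69/4] → v_max = 10
check: 10·(5/4+16) = 345/2 ✓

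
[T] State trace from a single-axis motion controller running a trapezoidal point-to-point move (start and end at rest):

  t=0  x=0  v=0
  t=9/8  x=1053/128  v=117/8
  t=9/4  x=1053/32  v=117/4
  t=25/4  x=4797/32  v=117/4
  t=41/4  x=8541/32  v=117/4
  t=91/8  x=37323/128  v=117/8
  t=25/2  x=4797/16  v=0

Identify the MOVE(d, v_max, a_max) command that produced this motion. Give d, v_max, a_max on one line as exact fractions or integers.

d=4797/16 v_max=117/4 a_max=13

final state: t=25/2, x=4797/16, v=0 → d = 4797/16
a_max = (117/8−0)/(9/8−0) = 13
max v = 117/4 over t∈[9/4,41/4] → v_max = 117/4
check: 117/4·(9/4+8) = 4797/16 ✓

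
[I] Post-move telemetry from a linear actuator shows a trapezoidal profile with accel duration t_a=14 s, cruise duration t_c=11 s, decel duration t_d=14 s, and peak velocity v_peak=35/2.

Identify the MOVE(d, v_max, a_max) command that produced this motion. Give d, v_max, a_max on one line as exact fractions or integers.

a_max = (35/2)/14 = 5/4
d_a = ½·35/2·14 = 245/2; d_c = 35/2·11 = 385/2
d = 2·245/2 + 385/2 = 875/2
t_c = 11 > 0 so v_max = 35/2

d=875/2 v_max=35/2 a_max=5/4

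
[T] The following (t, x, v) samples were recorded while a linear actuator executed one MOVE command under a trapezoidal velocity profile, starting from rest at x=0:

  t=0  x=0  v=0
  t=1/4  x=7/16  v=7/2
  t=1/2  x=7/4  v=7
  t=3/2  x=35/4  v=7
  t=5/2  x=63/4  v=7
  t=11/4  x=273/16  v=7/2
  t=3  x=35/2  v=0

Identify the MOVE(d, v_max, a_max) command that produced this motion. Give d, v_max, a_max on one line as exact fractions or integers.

final state: t=3, x=35/2, v=0 → d = 35/2
a_max = (7/2−0)/(1/4−0) = 14
max v = 7 over t∈[1/2,5/2] → v_max = 7
check: 7·(1/2+2) = 35/2 ✓

d=35/2 v_max=7 a_max=14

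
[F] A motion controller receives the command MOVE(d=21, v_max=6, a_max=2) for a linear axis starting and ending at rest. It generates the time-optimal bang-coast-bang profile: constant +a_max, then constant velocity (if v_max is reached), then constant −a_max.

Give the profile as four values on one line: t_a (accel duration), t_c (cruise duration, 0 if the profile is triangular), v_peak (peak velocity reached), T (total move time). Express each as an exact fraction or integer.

v_max²/a_max = 6²/2 = 18
21 ≥ 18 ⇒ cruise phase
t_a = 6/2 = 3; v_peak = 6
d_cruise = 21 − 18 = 3; t_c = 3/6 = 1/2
T = 2·3 + 1/2 = 13/2

t_a=3 t_c=1/2 v_peak=6 T=13/2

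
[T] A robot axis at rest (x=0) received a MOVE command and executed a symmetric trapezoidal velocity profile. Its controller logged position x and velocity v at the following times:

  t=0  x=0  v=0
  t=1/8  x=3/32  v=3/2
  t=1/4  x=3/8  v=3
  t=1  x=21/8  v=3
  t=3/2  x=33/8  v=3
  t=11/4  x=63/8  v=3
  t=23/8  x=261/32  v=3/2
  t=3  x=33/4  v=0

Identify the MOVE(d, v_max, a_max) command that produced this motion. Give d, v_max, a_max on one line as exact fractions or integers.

final state: t=3, x=33/4, v=0 → d = 33/4
a_max = (3/2−0)/(1/8−0) = 12
max v = 3 over t∈[1/4,11/4] → v_max = 3
check: 3·(1/4+5/2) = 33/4 ✓

d=33/4 v_max=3 a_max=12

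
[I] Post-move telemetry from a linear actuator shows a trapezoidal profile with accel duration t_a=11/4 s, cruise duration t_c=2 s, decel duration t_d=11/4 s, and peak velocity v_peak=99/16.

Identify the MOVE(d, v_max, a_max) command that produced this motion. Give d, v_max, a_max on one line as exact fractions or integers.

a_max = (99/16)/(11/4) = 9/4
d_a = ½·99/16·11/4 = 1089/128; d_c = 99/16·2 = 99/8
d = 2·1089/128 + 99/8 = 1881/64
t_c = 2 > 0 so v_max = 99/16

d=1881/64 v_max=99/16 a_max=9/4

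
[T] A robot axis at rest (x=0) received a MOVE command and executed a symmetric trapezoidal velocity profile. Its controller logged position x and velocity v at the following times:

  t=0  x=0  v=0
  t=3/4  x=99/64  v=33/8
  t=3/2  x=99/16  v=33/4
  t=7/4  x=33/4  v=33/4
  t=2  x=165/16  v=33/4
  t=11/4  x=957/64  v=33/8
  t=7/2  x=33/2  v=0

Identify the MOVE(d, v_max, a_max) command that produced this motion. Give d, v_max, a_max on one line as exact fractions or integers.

final state: t=7/2, x=33/2, v=0 → d = 33/2
a_max = (33/8−0)/(3/4−0) = 11/2
max v = 33/4 over t∈[3/2,2] → v_max = 33/4
check: 33/4·(3/2+1/2) = 33/2 ✓

d=33/2 v_max=33/4 a_max=11/2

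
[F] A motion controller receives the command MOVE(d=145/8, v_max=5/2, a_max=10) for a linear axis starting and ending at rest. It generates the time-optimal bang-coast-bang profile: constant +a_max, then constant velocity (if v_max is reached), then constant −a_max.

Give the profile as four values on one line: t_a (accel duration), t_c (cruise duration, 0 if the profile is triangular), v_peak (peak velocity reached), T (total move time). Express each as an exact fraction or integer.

t_a=1/4 t_c=7 v_peak=5/2 T=15/2

(v_max)²/a_max = (5/2)²/10 = 5/8
145/8 ≥ 5/8 → trapezoidal
t_a = (5/2)/10 = 1/4; v_peak = 5/2
d_cruise = 145/8 − 5/8 = 35/2; t_c = (35/2)/(5/2) = 7
T = 2·1/4 + 7 = 15/2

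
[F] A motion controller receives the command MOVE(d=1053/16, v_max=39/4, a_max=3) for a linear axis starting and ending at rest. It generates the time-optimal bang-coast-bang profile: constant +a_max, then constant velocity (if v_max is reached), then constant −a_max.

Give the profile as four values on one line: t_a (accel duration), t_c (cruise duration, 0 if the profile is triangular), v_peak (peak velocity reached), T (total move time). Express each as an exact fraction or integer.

vₘ²/aₘ = (39/4)²/3 = 507/16
1053/16 ≥ 507/16 → trapezoidal
t_a = (39/4)/3 = 13/4; v_peak = 39/4
d_cruise = 1053/16 − 507/16 = 273/8; t_c = (273/8)/(39/4) = 7/2
T = 2·13/4 + 7/2 = 10

t_a=13/4 t_c=7/2 v_peak=39/4 T=10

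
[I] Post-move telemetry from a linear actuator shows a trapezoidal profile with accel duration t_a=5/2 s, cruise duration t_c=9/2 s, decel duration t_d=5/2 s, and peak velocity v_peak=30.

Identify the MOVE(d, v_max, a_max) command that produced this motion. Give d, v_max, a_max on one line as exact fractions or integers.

d=210 v_max=30 a_max=12

a_max = 30/(5/2) = 12
d_a = ½·30·5/2 = 75/2; d_c = 30·9/2 = 135
d = 2·75/2 + 135 = 210
t_c = 9/2 > 0 so v_max = 30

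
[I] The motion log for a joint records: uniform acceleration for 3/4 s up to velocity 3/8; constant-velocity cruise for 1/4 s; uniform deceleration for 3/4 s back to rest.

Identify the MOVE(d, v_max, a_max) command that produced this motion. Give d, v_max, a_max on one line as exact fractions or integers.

a_max = (3/8)/(3/4) = 1/2
d_a = ½·3/8·3/4 = 9/64; d_c = 3/8·1/4 = 3/32
d = 2·9/64 + 3/32 = 3/8
t_c = 1/4 > 0 so v_max = 3/8

d=3/8 v_max=3/8 a_max=1/2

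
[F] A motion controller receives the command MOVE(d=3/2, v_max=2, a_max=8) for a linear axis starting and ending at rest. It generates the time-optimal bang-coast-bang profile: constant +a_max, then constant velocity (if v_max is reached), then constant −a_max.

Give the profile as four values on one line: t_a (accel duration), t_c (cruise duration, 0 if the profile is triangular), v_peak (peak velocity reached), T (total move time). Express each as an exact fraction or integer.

t_a=1/4 t_c=1/2 v_peak=2 T=1

vₘ²/aₘ = 2²/8 = 1/2
3/2 ≥ 1/2 so v_max reached
t_a = 2/8 = 1/4; v_peak = 2
d_cruise = 3/2 − 1/2 = 1; t_c = 1/2
T = 2·1/4 + 1/2 = 1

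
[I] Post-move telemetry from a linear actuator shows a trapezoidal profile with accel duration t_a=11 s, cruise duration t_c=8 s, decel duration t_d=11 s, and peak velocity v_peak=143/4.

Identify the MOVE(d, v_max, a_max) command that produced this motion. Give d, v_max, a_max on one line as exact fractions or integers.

a_max = (143/4)/11 = 13/4
d_a = ½·143/4·11 = 1573/8; d_c = 143/4·8 = 286
d = 2·1573/8 + 286 = 2717/4
t_c = 8 > 0 ⇒ limit active, v_max = 143/4

d=2717/4 v_max=143/4 a_max=13/4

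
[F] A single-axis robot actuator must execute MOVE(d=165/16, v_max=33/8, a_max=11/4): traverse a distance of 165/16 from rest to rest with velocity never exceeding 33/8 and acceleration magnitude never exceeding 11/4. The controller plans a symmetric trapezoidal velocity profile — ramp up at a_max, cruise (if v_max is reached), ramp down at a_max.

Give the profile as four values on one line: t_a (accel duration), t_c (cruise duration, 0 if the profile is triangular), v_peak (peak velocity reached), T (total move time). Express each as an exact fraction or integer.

t_a=3/2 t_c=1 v_peak=33/8 T=4

vₘ²/aₘ = (33/8)²/(11/4) = 99/16
165/16 ≥ 99/16 → trapezoidal
t_a = (33/8)/(11/4) = 3/2; v_peak = 33/8
d_cruise = 165/16 − 99/16 = 33/8; t_c = (33/8)/(33/8) = 1
T = 2·3/2 + 1 = 4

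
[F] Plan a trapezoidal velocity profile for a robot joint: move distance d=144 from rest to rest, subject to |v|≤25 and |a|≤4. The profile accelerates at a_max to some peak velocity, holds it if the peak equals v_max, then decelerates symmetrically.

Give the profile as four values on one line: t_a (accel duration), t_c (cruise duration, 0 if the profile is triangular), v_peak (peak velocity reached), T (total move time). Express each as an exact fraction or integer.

v_max²/a_max = 25²/4 = 625/4
144 < 625/4 so t_c = 0
v_peak = √(144·4) = √576 = 24
t_a = 24/4 = 6; t_c = 0
T = 2·6 = 12

t_a=6 t_c=0 v_peak=24 T=12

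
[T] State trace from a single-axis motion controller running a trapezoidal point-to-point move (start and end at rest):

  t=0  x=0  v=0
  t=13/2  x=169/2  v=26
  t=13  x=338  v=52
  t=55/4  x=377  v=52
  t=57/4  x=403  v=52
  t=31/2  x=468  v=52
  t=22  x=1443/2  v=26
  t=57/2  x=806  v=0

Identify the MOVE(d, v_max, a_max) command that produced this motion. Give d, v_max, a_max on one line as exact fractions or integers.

final state: t=57/2, x=806, v=0 → d = 806
a_max = (26−0)/(13/2−0) = 4
max v = 52 over t∈[13,31/2] → v_max = 52
check: 52·(13+5/2) = 806 ✓

d=806 v_max=52 a_max=4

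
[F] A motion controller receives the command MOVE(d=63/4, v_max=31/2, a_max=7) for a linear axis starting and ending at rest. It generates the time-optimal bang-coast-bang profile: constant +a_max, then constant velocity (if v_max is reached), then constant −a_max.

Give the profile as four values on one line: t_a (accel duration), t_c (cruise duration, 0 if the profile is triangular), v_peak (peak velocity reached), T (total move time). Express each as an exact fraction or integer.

t_a=3/2 t_c=0 v_peak=21/2 T=3

v_max²/a_max = (31/2)²/7 = 961/28
63/4 < 961/28 ⇒ no cruise
v_peak = √(63/4·7) = √(441/4) = 21/2
t_a = (21/2)/7 = 3/2; t_c = 0
T = 2·3/2 = 3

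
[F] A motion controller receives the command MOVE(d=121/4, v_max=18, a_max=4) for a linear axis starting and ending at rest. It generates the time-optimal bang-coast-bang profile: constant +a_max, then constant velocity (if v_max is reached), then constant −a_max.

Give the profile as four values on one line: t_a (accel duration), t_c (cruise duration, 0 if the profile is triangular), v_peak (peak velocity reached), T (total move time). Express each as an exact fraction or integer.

vₘ²/aₘ = 18²/4 = 81
121/4 < 81 ⇒ no cruise
v_peak = √(121/4·4) = √121 = 11
t_a = 11/4; t_c = 0
T = 2·11/4 = 11/2

t_a=11/4 t_c=0 v_peak=11 T=11/2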